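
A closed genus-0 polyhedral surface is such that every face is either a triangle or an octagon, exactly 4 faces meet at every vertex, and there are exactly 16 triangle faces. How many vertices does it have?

16

Let x be the number of octagons; then F = 16 + x.
Edge–face incidences: 2E = 3·16 + 8·x = 48 + 8x.
Every vertex has degree 4, so 4V = 2E.
Euler: V − E + F = 2 ⇒ (2E)/4 − E + (16 + x) = 2.
Multiply by 8: 2·(2E) − 4·(2E) + 8·(16 + x) = 16, i.e. 128 + 8x − 2·(48 + 8x) = 16.
Collecting terms: −8x + 32 = 16, so −8x = −16, so x = 2.
Then 2E = 48 + 8·2 = 64, so E = 32, V = 2E/4 = 16, F = 16 + 2 = 18.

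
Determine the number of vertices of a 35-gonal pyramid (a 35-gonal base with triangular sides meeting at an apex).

A pyramid on an n-gon base has one n-gon and n triangles: V = 35 + 1 = 36, E = 2·35 = 70, F = 35 + 1 = 36.
Check: V − E + F = 36 − 70 + 36 = 2.

36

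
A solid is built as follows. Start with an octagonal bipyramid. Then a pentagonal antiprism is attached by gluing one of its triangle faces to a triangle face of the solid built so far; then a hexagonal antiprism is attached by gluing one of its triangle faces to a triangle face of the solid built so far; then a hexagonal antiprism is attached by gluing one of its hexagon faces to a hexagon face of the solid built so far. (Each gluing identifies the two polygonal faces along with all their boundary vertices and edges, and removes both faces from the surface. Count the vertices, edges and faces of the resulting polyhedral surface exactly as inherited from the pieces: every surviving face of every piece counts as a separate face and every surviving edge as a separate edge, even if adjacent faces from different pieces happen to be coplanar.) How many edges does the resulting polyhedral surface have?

An octagonal bipyramid: V=10, E=24, F=16.
Attach a pentagonal antiprism (V=10, E=20, F=12) along a 3-gon: merge 3 vertices and 3 edges, delete both glued faces → V=17, E=41, F=26.
Attach a hexagonal antiprism (V=12, E=24, F=14) along a 3-gon: merge 3 vertices and 3 edges, delete both glued faces → V=26, E=62, F=38.
Attach a hexagonal antiprism (V=12, E=24, F=14) along a 6-gon: merge 6 vertices and 6 edges, delete both glued faces → V=32, E=80, F=50.
Check: V − E + F = 32 − 80 + 50 = 2.

80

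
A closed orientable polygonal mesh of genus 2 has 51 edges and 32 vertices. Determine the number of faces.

For a closed orientable surface of genus 2, χ = 2 − 2·2 = -2.
F = -2 − V + E = -2 − 32 + 51 = 17.

17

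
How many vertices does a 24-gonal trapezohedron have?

50

The n-trapezohedron (dual of the n-antiprism) has V = 2·24 + 2 = 50, E = 4·24 = 96, F = 2·24 = 48.
Check: V − E + F = 50 − 96 + 48 = 2.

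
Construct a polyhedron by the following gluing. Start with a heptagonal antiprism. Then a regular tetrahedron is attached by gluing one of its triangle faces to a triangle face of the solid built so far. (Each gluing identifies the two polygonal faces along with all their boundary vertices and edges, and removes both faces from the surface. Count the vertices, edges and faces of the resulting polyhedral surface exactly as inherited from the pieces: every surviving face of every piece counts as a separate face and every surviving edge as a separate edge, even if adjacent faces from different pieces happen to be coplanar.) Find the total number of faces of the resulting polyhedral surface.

A heptagonal antiprism: V=14, E=28, F=16.
Attach a regular tetrahedron (V=4, E=6, F=4) along a 3-gon: merge 3 vertices and 3 edges, delete both glued faces → V=15, E=31, F=18.
Check: V − E + F = 15 − 31 + 18 = 2.

18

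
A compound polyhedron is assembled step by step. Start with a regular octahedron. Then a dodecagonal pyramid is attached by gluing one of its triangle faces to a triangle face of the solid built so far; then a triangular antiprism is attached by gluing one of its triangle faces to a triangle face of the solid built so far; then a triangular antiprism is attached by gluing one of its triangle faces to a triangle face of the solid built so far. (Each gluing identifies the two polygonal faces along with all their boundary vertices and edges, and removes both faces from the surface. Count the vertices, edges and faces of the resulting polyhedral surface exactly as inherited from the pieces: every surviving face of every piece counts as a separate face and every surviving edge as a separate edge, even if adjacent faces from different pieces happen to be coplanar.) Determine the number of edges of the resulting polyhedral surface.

51

A regular octahedron: V=6, E=12, F=8.
Attach a dodecagonal pyramid (V=13, E=24, F=13) along a 3-gon: merge 3 vertices and 3 edges, delete both glued faces → V=16, E=33, F=19.
Attach a triangular antiprism (V=6, E=12, F=8) along a 3-gon: merge 3 vertices and 3 edges, delete both glued faces → V=19, E=42, F=25.
Attach a triangular antiprism (V=6, E=12, F=8) along a 3-gon: merge 3 vertices and 3 edges, delete both glued faces → V=22, E=51, F=31.
Check: V − E + F = 22 − 51 + 31 = 2.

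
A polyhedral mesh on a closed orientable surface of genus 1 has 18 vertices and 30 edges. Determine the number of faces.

12

For a closed orientable surface of genus 1, χ = 2 − 2·1 = 0.
F = 0 − V + E = 0 − 18 + 30 = 12.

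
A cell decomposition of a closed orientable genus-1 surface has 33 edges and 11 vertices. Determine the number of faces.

For a closed orientable surface of genus 1, χ = 2 − 2·1 = 0.
F = 0 − V + E = 0 − 11 + 33 = 22.

22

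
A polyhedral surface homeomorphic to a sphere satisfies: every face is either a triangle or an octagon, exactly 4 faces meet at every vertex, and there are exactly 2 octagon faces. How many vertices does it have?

16

Let x be the number of triangles; then F = 2 + x.
Edge–face incidences: 2E = 8·2 + 3·x = 16 + 3x.
Every vertex has degree 4, so 4V = 2E.
Euler: V − E + F = 2 ⇒ (2E)/4 − E + (2 + x) = 2.
Multiply by 8: 2·(2E) − 4·(2E) + 8·(2 + x) = 16, i.e. 16 + 8x − 2·(16 + 3x) = 16.
Collecting terms: 2x − 16 = 16, so 2x = 32, so x = 16.
Then 2E = 16 + 3·16 = 64, so E = 32, V = 2E/4 = 16, F = 2 + 16 = 18.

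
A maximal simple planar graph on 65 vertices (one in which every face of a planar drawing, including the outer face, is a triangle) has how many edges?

In a plane triangulation 3F = 2E and V − E + F = 2, so E = 3V − 6 = 3·65 − 6 = 189.

189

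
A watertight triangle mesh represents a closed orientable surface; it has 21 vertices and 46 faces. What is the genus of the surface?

2

Every face is a triangle, so 2E = 3·46 = 138, giving E = 69.
χ = V − E + F = 21 − 69 + 46 = -2.
For a closed orientable surface χ = 2 − 2g, so g = (2 − (-2))/2 = 2.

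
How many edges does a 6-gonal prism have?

A prism on an n-gon has two n-gon bases and n rectangular sides: V = 2·6 = 12, E = 3·6 = 18, F = 6 + 2 = 8.

18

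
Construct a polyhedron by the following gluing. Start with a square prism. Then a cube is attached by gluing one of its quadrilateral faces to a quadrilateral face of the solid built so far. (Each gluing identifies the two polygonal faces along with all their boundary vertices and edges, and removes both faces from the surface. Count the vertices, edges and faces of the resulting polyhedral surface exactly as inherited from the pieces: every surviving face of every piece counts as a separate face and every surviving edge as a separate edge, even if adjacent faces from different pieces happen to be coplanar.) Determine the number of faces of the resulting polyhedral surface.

A square prism: V=8, E=12, F=6.
Attach a cube (V=8, E=12, F=6) along a 4-gon: merge 4 vertices and 4 edges, delete both glued faces → V=12, E=20, F=10.
Check: V − E + F = 12 − 20 + 10 = 2.

10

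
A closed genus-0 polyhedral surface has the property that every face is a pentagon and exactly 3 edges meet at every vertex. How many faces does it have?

Each face has 5 edges and each edge borders two faces, so 2E = 5F.
Each vertex has degree 3, so 3V = 2E and hence V = 5F/3.
Euler: V − E + F = 2 ⇒ (5F/3) − (5F/2) + F = 2.
Multiply by 6: (10 − 15 + 6)F = 12, i.e. 1F = 12.
So F = 12, E = 5·12/2 = 30, V = 5·12/3 = 20.

12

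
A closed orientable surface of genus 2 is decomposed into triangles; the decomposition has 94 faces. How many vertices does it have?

45

χ = 2 − 2·2 = -2, and every face is a triangle so 3F = 2E.
E = 3·94/2 = 141. Then V = -2 + E − F = -2 + 141 − 94 = 45.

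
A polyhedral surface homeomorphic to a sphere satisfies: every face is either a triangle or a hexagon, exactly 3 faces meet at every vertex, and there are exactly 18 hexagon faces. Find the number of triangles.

4

Let x be the number of triangles; then F = 18 + x.
Edge–face incidences: 2E = 6·18 + 3·x = 108 + 3x.
Every vertex has degree 3, so 3V = 2E.
Euler: V − E + F = 2 ⇒ (2E)/3 − E + (18 + x) = 2.
Multiply by 6: 2·(2E) − 3·(2E) + 6·(18 + x) = 12, i.e. 108 + 6x − (108 + 3x) = 12.
Collecting terms: 3x = 12, so x = 4.
Then 2E = 108 + 3·4 = 120, so E = 60, V = 2E/3 = 40, F = 18 + 4 = 22.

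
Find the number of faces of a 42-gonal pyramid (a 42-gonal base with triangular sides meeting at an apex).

43

A pyramid on an n-gon base has one n-gon and n triangles: V = 42 + 1 = 43, E = 2·42 = 84, F = 42 + 1 = 43.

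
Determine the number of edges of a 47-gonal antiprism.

188

An antiprism on an n-gon has two n-gon caps and 2n triangles: V = 2·47 = 94, E = 4·47 = 188, F = 2·47 + 2 = 96.
Check: V − E + F = 94 − 188 + 96 = 2.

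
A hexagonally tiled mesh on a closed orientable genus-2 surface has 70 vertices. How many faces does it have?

χ = 2 − 2·2 = -2, and every face is a hexagon so 6F = 2E.
V − E + F = -2 with E = 6F/2 gives 70 − (6/2 − 1)·F = -2, so F = 36 and E = 108.

36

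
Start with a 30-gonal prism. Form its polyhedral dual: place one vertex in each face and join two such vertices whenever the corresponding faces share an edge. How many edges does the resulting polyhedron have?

The base solid has V = 60, E = 90, F = 32.
The dual swaps V and F and preserves E: V′ = F = 32, E′ = E = 90, F′ = V = 60.

90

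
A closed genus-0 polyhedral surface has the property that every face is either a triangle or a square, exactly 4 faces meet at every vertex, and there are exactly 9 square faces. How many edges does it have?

30

Let x be the number of triangles; then F = 9 + x.
Edge–face incidences: 2E = 4·9 + 3·x = 36 + 3x.
Every vertex has degree 4, so 4V = 2E.
Euler: V − E + F = 2 ⇒ (2E)/4 − E + (9 + x) = 2.
Multiply by 8: 2·(2E) − 4·(2E) + 8·(9 + x) = 16, i.e. 72 + 8x − 2·(36 + 3x) = 16.
Collecting terms: 2x = 16, so x = 8.
Then 2E = 36 + 3·8 = 60, so E = 30, V = 2E/4 = 15, F = 9 + 8 = 17.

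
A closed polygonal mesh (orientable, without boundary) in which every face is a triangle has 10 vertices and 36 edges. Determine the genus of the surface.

Every face is a triangle and each edge borders two faces, so 3F = 2·36, giving F = 24.
χ = V − E + F = 10 − 36 + 24 = -2.
For a closed orientable surface χ = 2 − 2g, so g = (2 − (-2))/2 = 2.

2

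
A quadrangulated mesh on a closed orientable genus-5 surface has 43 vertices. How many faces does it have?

51

χ = 2 − 2·5 = -8, and every face is a square so 4F = 2E.
V − E + F = -8 with E = 4F/2 gives 43 − (4/2 − 1)·F = -8, so F = 51 and E = 102.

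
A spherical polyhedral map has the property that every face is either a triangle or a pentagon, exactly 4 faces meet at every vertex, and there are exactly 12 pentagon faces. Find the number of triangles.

20

Let x be the number of triangles; then F = 12 + x.
Edge–face incidences: 2E = 5·12 + 3·x = 60 + 3x.
Every vertex has degree 4, so 4V = 2E.
Euler: V − E + F = 2 ⇒ (2E)/4 − E + (12 + x) = 2.
Multiply by 8: 2·(2E) − 4·(2E) + 8·(12 + x) = 16, i.e. 96 + 8x − 2·(60 + 3x) = 16.
Collecting terms: 2x − 24 = 16, so 2x = 40, so x = 20.
Then 2E = 60 + 3·20 = 120, so E = 60, V = 2E/4 = 30, F = 12 + 20 = 32.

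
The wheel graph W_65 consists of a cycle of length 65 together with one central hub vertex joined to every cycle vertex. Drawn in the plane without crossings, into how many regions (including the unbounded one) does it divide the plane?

66

W_65 has V = 65 + 1 = 66 vertices and E = 2·65 = 130 edges.
By Euler's formula F = 2 − V + E = 2 − 66 + 130 = 66.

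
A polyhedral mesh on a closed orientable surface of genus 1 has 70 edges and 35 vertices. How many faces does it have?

35

For a closed orientable surface of genus 1, χ = 2 − 2·1 = 0.
F = 0 − V + E = 0 − 35 + 70 = 35.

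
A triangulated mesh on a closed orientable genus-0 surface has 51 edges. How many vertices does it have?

19

χ = 2 − 2·0 = 2, and every face is a triangle so 3F = 2E.
F = 2E/3 = 34. Then V = 2 + E − F = 2 + 51 − 34 = 19.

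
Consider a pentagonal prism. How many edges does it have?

A prism on an n-gon has two n-gon bases and n rectangular sides: V = 2·5 = 10, E = 3·5 = 15, F = 5 + 2 = 7.

15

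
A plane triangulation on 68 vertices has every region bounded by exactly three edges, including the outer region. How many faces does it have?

In a plane triangulation 3F = 2E and V − E + F = 2, so F = 2V − 4 = 2·68 − 4 = 132.

132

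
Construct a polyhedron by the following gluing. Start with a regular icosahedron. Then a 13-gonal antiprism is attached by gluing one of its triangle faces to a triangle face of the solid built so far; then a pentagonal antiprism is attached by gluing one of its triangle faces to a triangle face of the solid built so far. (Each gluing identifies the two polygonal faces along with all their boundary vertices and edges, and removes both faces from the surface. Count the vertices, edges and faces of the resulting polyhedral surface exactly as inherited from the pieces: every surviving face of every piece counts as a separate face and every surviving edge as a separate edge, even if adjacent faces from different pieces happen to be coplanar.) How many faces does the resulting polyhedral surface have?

A regular icosahedron: V=12, E=30, F=20.
Attach a 13-gonal antiprism (V=26, E=52, F=28) along a 3-gon: merge 3 vertices and 3 edges, delete both glued faces → V=35, E=79, F=46.
Attach a pentagonal antiprism (V=10, E=20, F=12) along a 3-gon: merge 3 vertices and 3 edges, delete both glued faces → V=42, E=96, F=56.
Check: V − E + F = 42 − 96 + 56 = 2.

56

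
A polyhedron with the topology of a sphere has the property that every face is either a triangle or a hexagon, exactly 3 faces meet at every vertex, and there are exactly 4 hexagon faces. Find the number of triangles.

4

Let x be the number of triangles; then F = 4 + x.
Edge–face incidences: 2E = 6·4 + 3·x = 24 + 3x.
Every vertex has degree 3, so 3V = 2E.
Euler: V − E + F = 2 ⇒ (2E)/3 − E + (4 + x) = 2.
Multiply by 6: 2·(2E) − 3·(2E) + 6·(4 + x) = 12, i.e. 24 + 6x − (24 + 3x) = 12.
Collecting terms: 3x = 12, so x = 4.
Then 2E = 24 + 3·4 = 36, so E = 18, V = 2E/3 = 12, F = 4 + 4 = 8.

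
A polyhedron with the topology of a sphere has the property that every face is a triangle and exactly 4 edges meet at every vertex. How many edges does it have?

12

Each face has 3 edges and each edge borders two faces, so 2E = 3F.
Each vertex has degree 4, so 4V = 2E and hence V = 3F/4.
Euler: V − E + F = 2 ⇒ (3F/4) − (3F/2) + F = 2.
Multiply by 8: (6 − 12 + 8)F = 16, i.e. 2F = 16.
So F = 8, E = 3·8/2 = 12, V = 3·8/4 = 6.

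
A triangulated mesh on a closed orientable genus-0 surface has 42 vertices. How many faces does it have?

80

χ = 2 − 2·0 = 2, and every face is a triangle so 3F = 2E.
V − E + F = 2 with E = 3F/2 gives 42 − (3/2 − 1)·F = 2, so F = 80 and E = 120.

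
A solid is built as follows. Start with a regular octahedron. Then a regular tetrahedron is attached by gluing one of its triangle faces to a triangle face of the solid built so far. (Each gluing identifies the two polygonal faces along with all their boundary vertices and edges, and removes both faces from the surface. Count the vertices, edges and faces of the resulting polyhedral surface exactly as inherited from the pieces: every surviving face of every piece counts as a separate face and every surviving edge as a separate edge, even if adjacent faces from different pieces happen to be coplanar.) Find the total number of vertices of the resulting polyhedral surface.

7

A regular octahedron: V=6, E=12, F=8.
Attach a regular tetrahedron (V=4, E=6, F=4) along a 3-gon: merge 3 vertices and 3 edges, delete both glued faces → V=7, E=15, F=10.
Check: V − E + F = 7 − 15 + 10 = 2.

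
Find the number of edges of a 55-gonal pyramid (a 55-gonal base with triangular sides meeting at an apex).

A pyramid on an n-gon base has one n-gon and n triangles: V = 55 + 1 = 56, E = 2·55 = 110, F = 55 + 1 = 56.

110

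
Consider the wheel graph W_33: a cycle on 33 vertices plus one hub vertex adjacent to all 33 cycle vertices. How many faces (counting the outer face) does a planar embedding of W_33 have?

W_33 has V = 33 + 1 = 34 vertices and E = 2·33 = 66 edges.
By Euler's formula F = 2 − V + E = 2 − 34 + 66 = 34.

34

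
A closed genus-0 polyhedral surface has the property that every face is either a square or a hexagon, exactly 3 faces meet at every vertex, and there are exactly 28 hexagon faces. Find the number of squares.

6

Let x be the number of squares; then F = 28 + x.
Edge–face incidences: 2E = 6·28 + 4·x = 168 + 4x.
Every vertex has degree 3, so 3V = 2E.
Euler: V − E + F = 2 ⇒ (2E)/3 − E + (28 + x) = 2.
Multiply by 6: 2·(2E) − 3·(2E) + 6·(28 + x) = 12, i.e. 168 + 6x − (168 + 4x) = 12.
Collecting terms: 2x = 12, so x = 6.
Then 2E = 168 + 4·6 = 192, so E = 96, V = 2E/3 = 64, F = 28 + 6 = 34.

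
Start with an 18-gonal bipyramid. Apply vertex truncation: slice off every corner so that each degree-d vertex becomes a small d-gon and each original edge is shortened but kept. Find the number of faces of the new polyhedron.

The base solid has V = 20, E = 54, F = 36.
Truncation replaces each original edge-end by a new vertex, so V′ = 2E = 108.
Each original edge survives, and each old vertex of degree d contributes d new edges; summing degrees gives Σd = 2E, so E′ = E + 2E = 3E = 162.
Each original face survives and each original vertex becomes one new face: F′ = F + V = 56.

56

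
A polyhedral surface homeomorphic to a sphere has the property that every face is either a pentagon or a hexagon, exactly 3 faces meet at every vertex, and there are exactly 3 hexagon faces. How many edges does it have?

39

Let x be the number of pentagons; then F = 3 + x.
Edge–face incidences: 2E = 6·3 + 5·x = 18 + 5x.
Every vertex has degree 3, so 3V = 2E.
Euler: V − E + F = 2 ⇒ (2E)/3 − E + (3 + x) = 2.
Multiply by 6: 2·(2E) − 3·(2E) + 6·(3 + x) = 12, i.e. 18 + 6x − (18 + 5x) = 12.
Collecting terms: x = 12.
Then 2E = 18 + 5·12 = 78, so E = 39, V = 2E/3 = 26, F = 3 + 12 = 15.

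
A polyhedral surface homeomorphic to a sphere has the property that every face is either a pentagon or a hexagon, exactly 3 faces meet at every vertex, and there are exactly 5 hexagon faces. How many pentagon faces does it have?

12

Let x be the number of pentagons; then F = 5 + x.
Edge–face incidences: 2E = 6·5 + 5·x = 30 + 5x.
Every vertex has degree 3, so 3V = 2E.
Euler: V − E + F = 2 ⇒ (2E)/3 − E + (5 + x) = 2.
Multiply by 6: 2·(2E) − 3·(2E) + 6·(5 + x) = 12, i.e. 30 + 6x − (30 + 5x) = 12.
Collecting terms: x = 12.
Then 2E = 30 + 5·12 = 90, so E = 45, V = 2E/3 = 30, F = 5 + 12 = 17.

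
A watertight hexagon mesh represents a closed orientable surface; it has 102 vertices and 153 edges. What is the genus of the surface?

Every face is a hexagon and each edge borders two faces, so 6F = 2·153, giving F = 51.
χ = V − E + F = 102 − 153 + 51 = 0.
For a closed orientable surface χ = 2 − 2g, so g = (2 − (0))/2 = 1.

1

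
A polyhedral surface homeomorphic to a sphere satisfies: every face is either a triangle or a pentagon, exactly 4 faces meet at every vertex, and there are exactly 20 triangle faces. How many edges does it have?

Let x be the number of pentagons; then F = 20 + x.
Edge–face incidences: 2E = 3·20 + 5·x = 60 + 5x.
Every vertex has degree 4, so 4V = 2E.
Euler: V − E + F = 2 ⇒ (2E)/4 − E + (20 + x) = 2.
Multiply by 8: 2·(2E) − 4·(2E) + 8·(20 + x) = 16, i.e. 160 + 8x − 2·(60 + 5x) = 16.
Collecting terms: −2x + 40 = 16, so −2x = −24, so x = 12.
Then 2E = 60 + 5·12 = 120, so E = 60, V = 2E/4 = 30, F = 20 + 12 = 32.

60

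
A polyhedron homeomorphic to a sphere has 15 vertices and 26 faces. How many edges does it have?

Here V − E + F = 2.
E = V + F − (2) = 15 + 26 − (2) = 39.

39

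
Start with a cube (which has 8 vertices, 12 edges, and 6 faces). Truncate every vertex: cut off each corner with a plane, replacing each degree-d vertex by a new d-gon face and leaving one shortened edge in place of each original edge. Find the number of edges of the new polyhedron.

Truncation replaces each original edge-end by a new vertex, so V′ = 2E = 24.
Each original edge survives, and each old vertex of degree d contributes d new edges; summing degrees gives Σd = 2E, so E′ = E + 2E = 3E = 36.
Each original face survives and each original vertex becomes one new face: F′ = F + V = 14.

36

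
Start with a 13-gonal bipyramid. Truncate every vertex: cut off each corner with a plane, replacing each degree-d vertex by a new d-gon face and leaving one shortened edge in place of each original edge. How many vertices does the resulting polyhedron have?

The base solid has V = 15, E = 39, F = 26.
Truncation replaces each original edge-end by a new vertex, so V′ = 2E = 78.
Each original edge survives, and each old vertex of degree d contributes d new edges; summing degrees gives Σd = 2E, so E′ = E + 2E = 3E = 117.
Each original face survives and each original vertex becomes one new face: F′ = F + V = 41.

78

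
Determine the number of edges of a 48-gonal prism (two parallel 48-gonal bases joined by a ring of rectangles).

144

A prism on an n-gon has two n-gon bases and n rectangular sides: V = 2·48 = 96, E = 3·48 = 144, F = 48 + 2 = 50.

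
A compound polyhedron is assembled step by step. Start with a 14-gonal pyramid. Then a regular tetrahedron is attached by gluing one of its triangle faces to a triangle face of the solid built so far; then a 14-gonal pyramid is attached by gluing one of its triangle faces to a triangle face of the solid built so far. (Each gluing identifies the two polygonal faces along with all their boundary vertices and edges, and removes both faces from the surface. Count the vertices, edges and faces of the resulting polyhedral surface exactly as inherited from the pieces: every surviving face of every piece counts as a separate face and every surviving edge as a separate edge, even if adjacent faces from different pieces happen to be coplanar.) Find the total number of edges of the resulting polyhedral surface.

A 14-gonal pyramid: V=15, E=28, F=15.
Attach a regular tetrahedron (V=4, E=6, F=4) along a 3-gon: merge 3 vertices and 3 edges, delete both glued faces → V=16, E=31, F=17.
Attach a 14-gonal pyramid (V=15, E=28, F=15) along a 3-gon: merge 3 vertices and 3 edges, delete both glued faces → V=28, E=56, F=30.
Check: V − E + F = 28 − 56 + 30 = 2.

56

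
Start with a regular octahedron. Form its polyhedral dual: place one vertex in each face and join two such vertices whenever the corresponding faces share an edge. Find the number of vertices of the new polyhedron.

The base solid has V = 6, E = 12, F = 8.
The dual swaps V and F and preserves E: V′ = F = 8, E′ = E = 12, F′ = V = 6.

8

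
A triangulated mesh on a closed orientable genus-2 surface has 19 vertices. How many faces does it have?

χ = 2 − 2·2 = -2, and every face is a triangle so 3F = 2E.
V − E + F = -2 with E = 3F/2 gives 19 − (3/2 − 1)·F = -2, so F = 42 and E = 63.

42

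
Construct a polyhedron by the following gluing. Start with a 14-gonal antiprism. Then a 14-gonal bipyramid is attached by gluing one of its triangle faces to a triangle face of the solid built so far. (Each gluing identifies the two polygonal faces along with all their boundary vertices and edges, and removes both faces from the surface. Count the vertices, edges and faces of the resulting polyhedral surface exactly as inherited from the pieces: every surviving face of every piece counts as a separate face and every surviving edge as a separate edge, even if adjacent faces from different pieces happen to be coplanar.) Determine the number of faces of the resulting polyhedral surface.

A 14-gonal antiprism: V=28, E=56, F=30.
Attach a 14-gonal bipyramid (V=16, E=42, F=28) along a 3-gon: merge 3 vertices and 3 edges, delete both glued faces → V=41, E=95, F=56.
Check: V − E + F = 41 − 95 + 56 = 2.

56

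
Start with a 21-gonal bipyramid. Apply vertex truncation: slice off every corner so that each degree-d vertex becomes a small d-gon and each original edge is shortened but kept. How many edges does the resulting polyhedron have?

The base solid has V = 23, E = 63, F = 42.
Truncation replaces each original edge-end by a new vertex, so V′ = 2E = 126.
Each original edge survives, and each old vertex of degree d contributes d new edges; summing degrees gives Σd = 2E, so E′ = E + 2E = 3E = 189.
Each original face survives and each original vertex becomes one new face: F′ = F + V = 65.

189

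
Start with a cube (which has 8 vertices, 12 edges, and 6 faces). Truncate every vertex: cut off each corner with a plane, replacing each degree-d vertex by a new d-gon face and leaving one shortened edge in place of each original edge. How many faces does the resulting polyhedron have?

Truncation replaces each original edge-end by a new vertex, so V′ = 2E = 24.
Each original edge survives, and each old vertex of degree d contributes d new edges; summing degrees gives Σd = 2E, so E′ = E + 2E = 3E = 36.
Each original face survives and each original vertex becomes one new face: F′ = F + V = 14.

14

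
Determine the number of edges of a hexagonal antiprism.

An antiprism on an n-gon has two n-gon caps and 2n triangles: V = 2·6 = 12, E = 4·6 = 24, F = 2·6 + 2 = 14.
Check: V − E + F = 12 − 24 + 14 = 2.

24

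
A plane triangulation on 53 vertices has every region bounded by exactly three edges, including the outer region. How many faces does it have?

In a plane triangulation 3F = 2E and V − E + F = 2, so F = 2V − 4 = 2·53 − 4 = 102.

102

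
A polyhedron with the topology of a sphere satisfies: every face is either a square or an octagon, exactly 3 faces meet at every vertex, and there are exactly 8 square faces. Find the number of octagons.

2

Let x be the number of octagons; then F = 8 + x.
Edge–face incidences: 2E = 4·8 + 8·x = 32 + 8x.
Every vertex has degree 3, so 3V = 2E.
Euler: V − E + F = 2 ⇒ (2E)/3 − E + (8 + x) = 2.
Multiply by 6: 2·(2E) − 3·(2E) + 6·(8 + x) = 12, i.e. 48 + 6x − (32 + 8x) = 12.
Collecting terms: −2x + 16 = 12, so −2x = −4, so x = 2.
Then 2E = 32 + 8·2 = 48, so E = 24, V = 2E/3 = 16, F = 8 + 2 = 10.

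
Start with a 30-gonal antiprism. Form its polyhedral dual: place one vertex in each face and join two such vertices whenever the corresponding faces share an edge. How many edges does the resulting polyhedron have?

The base solid has V = 60, E = 120, F = 62.
The dual swaps V and F and preserves E: V′ = F = 62, E′ = E = 120, F′ = V = 60.

120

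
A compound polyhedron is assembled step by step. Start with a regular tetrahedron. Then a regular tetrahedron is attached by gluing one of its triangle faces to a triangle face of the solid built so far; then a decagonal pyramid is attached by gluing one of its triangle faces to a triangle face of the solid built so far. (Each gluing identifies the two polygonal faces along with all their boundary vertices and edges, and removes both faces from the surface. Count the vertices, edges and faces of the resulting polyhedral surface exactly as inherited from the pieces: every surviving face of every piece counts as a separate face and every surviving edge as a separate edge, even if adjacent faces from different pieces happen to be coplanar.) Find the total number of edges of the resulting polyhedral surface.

A regular tetrahedron: V=4, E=6, F=4.
Attach a regular tetrahedron (V=4, E=6, F=4) along a 3-gon: merge 3 vertices and 3 edges, delete both glued faces → V=5, E=9, F=6.
Attach a decagonal pyramid (V=11, E=20, F=11) along a 3-gon: merge 3 vertices and 3 edges, delete both glued faces → V=13, E=26, F=15.
Check: V − E + F = 13 − 26 + 15 = 2.

26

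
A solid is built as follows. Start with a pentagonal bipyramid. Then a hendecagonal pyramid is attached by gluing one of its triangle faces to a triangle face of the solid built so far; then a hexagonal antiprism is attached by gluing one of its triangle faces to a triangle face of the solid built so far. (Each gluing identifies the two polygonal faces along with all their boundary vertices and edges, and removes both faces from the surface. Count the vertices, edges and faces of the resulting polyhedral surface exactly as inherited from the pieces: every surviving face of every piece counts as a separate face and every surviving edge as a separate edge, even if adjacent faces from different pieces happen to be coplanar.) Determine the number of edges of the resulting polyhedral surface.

55

A pentagonal bipyramid: V=7, E=15, F=10.
Attach a hendecagonal pyramid (V=12, E=22, F=12) along a 3-gon: merge 3 vertices and 3 edges, delete both glued faces → V=16, E=34, F=20.
Attach a hexagonal antiprism (V=12, E=24, F=14) along a 3-gon: merge 3 vertices and 3 edges, delete both glued faces → V=25, E=55, F=32.
Check: V − E + F = 25 − 55 + 32 = 2.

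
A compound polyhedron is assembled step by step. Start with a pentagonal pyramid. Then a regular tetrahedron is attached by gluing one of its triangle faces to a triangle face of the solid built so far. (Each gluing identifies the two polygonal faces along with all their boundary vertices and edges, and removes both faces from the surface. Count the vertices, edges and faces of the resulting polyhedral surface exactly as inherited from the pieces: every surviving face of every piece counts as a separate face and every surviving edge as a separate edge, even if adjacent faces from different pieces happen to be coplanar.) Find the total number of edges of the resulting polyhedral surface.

A pentagonal pyramid: V=6, E=10, F=6.
Attach a regular tetrahedron (V=4, E=6, F=4) along a 3-gon: merge 3 vertices and 3 edges, delete both glued faces → V=7, E=13, F=8.
Check: V − E + F = 7 − 13 + 8 = 2.

13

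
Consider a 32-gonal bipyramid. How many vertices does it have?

A bipyramid over an n-gon has 2n triangular faces and n + 2 vertices: V = 32 + 2 = 34, E = 3·32 = 96, F = 2·32 = 64.
Check: V − E + F = 34 − 96 + 64 = 2.

34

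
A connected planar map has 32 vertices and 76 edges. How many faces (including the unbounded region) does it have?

46

Euler's formula for a connected plane graph: V − E + F = 2, so F = 2 − 32 + 76 = 46.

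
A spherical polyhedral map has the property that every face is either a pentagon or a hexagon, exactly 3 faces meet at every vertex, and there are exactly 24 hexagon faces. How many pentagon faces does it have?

Let x be the number of pentagons; then F = 24 + x.
Edge–face incidences: 2E = 6·24 + 5·x = 144 + 5x.
Every vertex has degree 3, so 3V = 2E.
Euler: V − E + F = 2 ⇒ (2E)/3 − E + (24 + x) = 2.
Multiply by 6: 2·(2E) − 3·(2E) + 6·(24 + x) = 12, i.e. 144 + 6x − (144 + 5x) = 12.
Collecting terms: x = 12.
Then 2E = 144 + 5·12 = 204, so E = 102, V = 2E/3 = 68, F = 24 + 12 = 36.

12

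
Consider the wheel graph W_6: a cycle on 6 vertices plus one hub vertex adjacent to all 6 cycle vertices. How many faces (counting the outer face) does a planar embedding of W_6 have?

7

W_6 has V = 6 + 1 = 7 vertices and E = 2·6 = 12 edges.
By Euler's formula F = 2 − V + E = 2 − 7 + 12 = 7.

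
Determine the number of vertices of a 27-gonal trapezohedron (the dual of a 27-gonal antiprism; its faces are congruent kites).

56

The n-trapezohedron (dual of the n-antiprism) has V = 2·27 + 2 = 56, E = 4·27 = 108, F = 2·27 = 54.
Check: V − E + F = 56 − 108 + 54 = 2.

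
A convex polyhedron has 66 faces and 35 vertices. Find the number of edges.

99

Here V − E + F = 2.
E = V + F − (2) = 35 + 66 − (2) = 99.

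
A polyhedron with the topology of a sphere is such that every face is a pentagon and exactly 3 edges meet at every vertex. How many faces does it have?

12

Each face has 5 edges and each edge borders two faces, so 2E = 5F.
Each vertex has degree 3, so 3V = 2E and hence V = 5F/3.
Euler: V − E + F = 2 ⇒ (5F/3) − (5F/2) + F = 2.
Multiply by 6: (10 − 15 + 6)F = 12, i.e. 1F = 12.
So F = 12, E = 5·12/2 = 30, V = 5·12/3 = 20.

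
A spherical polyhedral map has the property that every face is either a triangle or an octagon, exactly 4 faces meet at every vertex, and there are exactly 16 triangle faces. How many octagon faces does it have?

Let x be the number of octagons; then F = 16 + x.
Edge–face incidences: 2E = 3·16 + 8·x = 48 + 8x.
Every vertex has degree 4, so 4V = 2E.
Euler: V − E + F = 2 ⇒ (2E)/4 − E + (16 + x) = 2.
Multiply by 8: 2·(2E) − 4·(2E) + 8·(16 + x) = 16, i.e. 128 + 8x − 2·(48 + 8x) = 16.
Collecting terms: −8x + 32 = 16, so −8x = −16, so x = 2.
Then 2E = 48 + 8·2 = 64, so E = 32, V = 2E/4 = 16, F = 16 + 2 = 18.

2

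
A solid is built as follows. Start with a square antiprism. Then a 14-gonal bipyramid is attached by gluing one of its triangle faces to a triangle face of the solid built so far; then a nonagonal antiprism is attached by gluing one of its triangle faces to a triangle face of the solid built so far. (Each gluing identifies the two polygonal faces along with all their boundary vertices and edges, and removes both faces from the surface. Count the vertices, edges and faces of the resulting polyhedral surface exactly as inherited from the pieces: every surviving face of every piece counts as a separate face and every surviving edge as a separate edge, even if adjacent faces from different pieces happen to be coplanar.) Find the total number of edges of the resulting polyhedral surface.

88

A square antiprism: V=8, E=16, F=10.
Attach a 14-gonal bipyramid (V=16, E=42, F=28) along a 3-gon: merge 3 vertices and 3 edges, delete both glued faces → V=21, E=55, F=36.
Attach a nonagonal antiprism (V=18, E=36, F=20) along a 3-gon: merge 3 vertices and 3 edges, delete both glued faces → V=36, E=88, F=54.
Check: V − E + F = 36 − 88 + 54 = 2.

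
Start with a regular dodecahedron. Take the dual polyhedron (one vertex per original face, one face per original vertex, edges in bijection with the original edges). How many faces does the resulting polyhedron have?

The base solid has V = 20, E = 30, F = 12.
The dual swaps V and F and preserves E: V′ = F = 12, E′ = E = 30, F′ = V = 20.

20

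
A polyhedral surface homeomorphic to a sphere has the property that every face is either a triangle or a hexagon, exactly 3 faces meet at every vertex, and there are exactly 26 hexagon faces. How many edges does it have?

84

Let x be the number of triangles; then F = 26 + x.
Edge–face incidences: 2E = 6·26 + 3·x = 156 + 3x.
Every vertex has degree 3, so 3V = 2E.
Euler: V − E + F = 2 ⇒ (2E)/3 − E + (26 + x) = 2.
Multiply by 6: 2·(2E) − 3·(2E) + 6·(26 + x) = 12, i.e. 156 + 6x − (156 + 3x) = 12.
Collecting terms: 3x = 12, so x = 4.
Then 2E = 156 + 3·4 = 168, so E = 84, V = 2E/3 = 56, F = 26 + 4 = 30.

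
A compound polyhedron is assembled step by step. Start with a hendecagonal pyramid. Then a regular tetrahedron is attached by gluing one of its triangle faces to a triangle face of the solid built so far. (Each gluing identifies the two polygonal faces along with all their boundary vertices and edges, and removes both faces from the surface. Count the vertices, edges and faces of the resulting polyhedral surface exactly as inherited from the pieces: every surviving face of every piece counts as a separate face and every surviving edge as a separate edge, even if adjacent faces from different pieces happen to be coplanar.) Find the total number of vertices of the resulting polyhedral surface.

13

A hendecagonal pyramid: V=12, E=22, F=12.
Attach a regular tetrahedron (V=4, E=6, F=4) along a 3-gon: merge 3 vertices and 3 edges, delete both glued faces → V=13, E=25, F=14.
Check: V − E + F = 13 − 25 + 14 = 2.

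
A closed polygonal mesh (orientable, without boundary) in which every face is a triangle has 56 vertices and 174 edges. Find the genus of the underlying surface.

2

Every face is a triangle and each edge borders two faces, so 3F = 2·174, giving F = 116.
χ = V − E + F = 56 − 174 + 116 = -2.
For a closed orientable surface χ = 2 − 2g, so g = (2 − (-2))/2 = 2.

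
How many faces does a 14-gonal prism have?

16

A prism on an n-gon has two n-gon bases and n rectangular sides: V = 2·14 = 28, E = 3·14 = 42, F = 14 + 2 = 16.
Check: V − E + F = 28 − 42 + 16 = 2.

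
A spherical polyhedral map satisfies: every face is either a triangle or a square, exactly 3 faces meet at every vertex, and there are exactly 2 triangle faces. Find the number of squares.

Let x be the number of squares; then F = 2 + x.
Edge–face incidences: 2E = 3·2 + 4·x = 6 + 4x.
Every vertex has degree 3, so 3V = 2E.
Euler: V − E + F = 2 ⇒ (2E)/3 − E + (2 + x) = 2.
Multiply by 6: 2·(2E) − 3·(2E) + 6·(2 + x) = 12, i.e. 12 + 6x − (6 + 4x) = 12.
Collecting terms: 2x + 6 = 12, so 2x = 6, so x = 3.
Then 2E = 6 + 4·3 = 18, so E = 9, V = 2E/3 = 6, F = 2 + 3 = 5.

3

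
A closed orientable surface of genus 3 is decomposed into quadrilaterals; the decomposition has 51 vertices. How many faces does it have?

χ = 2 − 2·3 = -4, and every face is a square so 4F = 2E.
V − E + F = -4 with E = 4F/2 gives 51 − (4/2 − 1)·F = -4, so F = 55 and E = 110.

55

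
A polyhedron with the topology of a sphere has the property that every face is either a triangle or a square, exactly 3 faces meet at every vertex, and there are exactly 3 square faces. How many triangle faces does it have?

Let x be the number of triangles; then F = 3 + x.
Edge–face incidences: 2E = 4·3 + 3·x = 12 + 3x.
Every vertex has degree 3, so 3V = 2E.
Euler: V − E + F = 2 ⇒ (2E)/3 − E + (3 + x) = 2.
Multiply by 6: 2·(2E) − 3·(2E) + 6·(3 + x) = 12, i.e. 18 + 6x − (12 + 3x) = 12.
Collecting terms: 3x + 6 = 12, so 3x = 6, so x = 2.
Then 2E = 12 + 3·2 = 18, so E = 9, V = 2E/3 = 6, F = 3 + 2 = 5.

2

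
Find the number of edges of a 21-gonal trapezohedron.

84

The n-trapezohedron (dual of the n-antiprism) has V = 2·21 + 2 = 44, E = 4·21 = 84, F = 2·21 = 42.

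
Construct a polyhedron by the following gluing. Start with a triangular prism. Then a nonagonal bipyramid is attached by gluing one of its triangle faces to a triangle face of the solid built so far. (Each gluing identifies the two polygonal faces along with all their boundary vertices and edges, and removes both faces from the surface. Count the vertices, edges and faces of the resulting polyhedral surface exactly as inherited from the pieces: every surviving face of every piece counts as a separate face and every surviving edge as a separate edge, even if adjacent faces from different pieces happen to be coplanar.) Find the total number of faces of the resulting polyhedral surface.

21

A triangular prism: V=6, E=9, F=5.
Attach a nonagonal bipyramid (V=11, E=27, F=18) along a 3-gon: merge 3 vertices and 3 edges, delete both glued faces → V=14, E=33, F=21.
Check: V − E + F = 14 − 33 + 21 = 2.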